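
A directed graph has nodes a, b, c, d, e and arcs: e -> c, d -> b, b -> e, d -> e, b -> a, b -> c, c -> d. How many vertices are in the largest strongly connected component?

4

{b, c, d, e} are all mutually reachable — one SCC of size 4.
{a} is an SCC by itself.
The largest has 4 vertices.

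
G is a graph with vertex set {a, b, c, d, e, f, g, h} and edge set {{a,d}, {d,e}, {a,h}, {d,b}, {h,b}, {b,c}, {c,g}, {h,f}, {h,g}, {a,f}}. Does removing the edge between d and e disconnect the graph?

Removing d–e leaves no path between d and e: the component count goes from 1 to 2. So it is a bridge.

Yes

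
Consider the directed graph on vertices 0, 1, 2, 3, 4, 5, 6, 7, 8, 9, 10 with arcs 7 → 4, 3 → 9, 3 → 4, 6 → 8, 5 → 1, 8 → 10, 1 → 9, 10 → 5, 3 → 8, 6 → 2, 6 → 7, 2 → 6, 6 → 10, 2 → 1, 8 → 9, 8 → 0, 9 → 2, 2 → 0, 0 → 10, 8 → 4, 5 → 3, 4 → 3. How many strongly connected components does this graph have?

1

{0, 1, 2, 3, 4, 5, 6, 7, 8, 9, 10} are all mutually reachable — one SCC of size 11.
That gives 1 strongly connected component.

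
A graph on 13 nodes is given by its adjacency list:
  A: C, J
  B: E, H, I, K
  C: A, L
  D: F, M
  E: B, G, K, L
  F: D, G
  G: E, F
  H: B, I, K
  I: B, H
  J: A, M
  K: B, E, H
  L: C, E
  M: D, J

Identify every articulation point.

E

Removing E increases the component count from 1 to 2, so E is a cut vertex.
By contrast removing C leaves 1 component; it is not a cut vertex. No other vertex is a cut vertex either.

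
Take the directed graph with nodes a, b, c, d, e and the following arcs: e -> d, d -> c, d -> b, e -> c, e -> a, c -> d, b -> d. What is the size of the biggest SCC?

3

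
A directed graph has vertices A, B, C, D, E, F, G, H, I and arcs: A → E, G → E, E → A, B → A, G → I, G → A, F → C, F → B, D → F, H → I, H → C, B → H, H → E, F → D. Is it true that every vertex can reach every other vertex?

There is no directed path from A to D, so the graph is not strongly connected.

No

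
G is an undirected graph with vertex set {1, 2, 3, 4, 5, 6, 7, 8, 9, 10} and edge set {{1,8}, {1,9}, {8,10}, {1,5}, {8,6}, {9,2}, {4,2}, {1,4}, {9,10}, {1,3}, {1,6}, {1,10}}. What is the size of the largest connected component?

7 is isolated — a component by itself.
Starting from 1 we can reach 1, 2, 3, 4, 5, 6, 8, 9, 10. That is one component of size 9.
The largest has 9 vertices.

9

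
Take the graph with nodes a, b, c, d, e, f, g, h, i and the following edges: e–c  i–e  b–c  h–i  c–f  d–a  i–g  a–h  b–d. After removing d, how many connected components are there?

With d gone, the remaining components are: {a, b, c, e, f, g, h, i}.
That is 1 component.

1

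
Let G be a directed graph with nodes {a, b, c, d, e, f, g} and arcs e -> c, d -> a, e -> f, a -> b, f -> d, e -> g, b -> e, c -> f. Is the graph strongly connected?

There is no directed path from g to b, so the graph is not strongly connected.

No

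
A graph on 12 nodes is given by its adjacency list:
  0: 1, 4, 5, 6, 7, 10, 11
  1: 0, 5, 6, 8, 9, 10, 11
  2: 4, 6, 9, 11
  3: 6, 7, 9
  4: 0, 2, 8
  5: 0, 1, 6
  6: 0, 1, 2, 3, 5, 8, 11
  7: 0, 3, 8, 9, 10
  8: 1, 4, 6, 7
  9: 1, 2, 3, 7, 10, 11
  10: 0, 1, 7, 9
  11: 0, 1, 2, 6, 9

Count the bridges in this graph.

0

The edges on the cycle 8-6-1-10-0-4-8 are not bridges since each lies on that cycle.
Every edge lies on some cycle, so there are no bridges.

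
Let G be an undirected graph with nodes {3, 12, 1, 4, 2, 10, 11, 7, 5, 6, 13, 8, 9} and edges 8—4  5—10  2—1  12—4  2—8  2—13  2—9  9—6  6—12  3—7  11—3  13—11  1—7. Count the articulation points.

1

Removing 2 increases the component count from 2 to 3, so 2 is a cut vertex.
By contrast removing 5 leaves 2 components; it is not a cut vertex. No other vertex is a cut vertex either.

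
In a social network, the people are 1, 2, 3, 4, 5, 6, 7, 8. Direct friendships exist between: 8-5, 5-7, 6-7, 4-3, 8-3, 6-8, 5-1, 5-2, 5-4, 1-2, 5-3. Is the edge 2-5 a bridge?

After removing 2-5, the path 2-1-5 still connects them, so the edge is not a bridge.

No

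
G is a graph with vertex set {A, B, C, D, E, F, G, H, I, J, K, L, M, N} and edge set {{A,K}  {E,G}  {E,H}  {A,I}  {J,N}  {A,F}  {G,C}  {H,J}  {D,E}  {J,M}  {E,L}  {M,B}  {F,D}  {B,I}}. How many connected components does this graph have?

1

Starting from A we can reach A, B, C, D, E, F, G, H, I, J, K, L, M, N. That is one component of size 14.
Total: 1 component.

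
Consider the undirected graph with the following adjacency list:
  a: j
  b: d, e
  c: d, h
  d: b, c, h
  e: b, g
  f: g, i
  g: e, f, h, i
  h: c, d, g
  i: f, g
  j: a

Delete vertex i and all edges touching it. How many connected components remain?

2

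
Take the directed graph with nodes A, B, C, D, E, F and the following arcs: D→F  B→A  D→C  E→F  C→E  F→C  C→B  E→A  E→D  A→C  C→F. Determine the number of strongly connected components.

1

{A, B, C, D, E, F} are all mutually reachable — one SCC of size 6.
That gives 1 strongly connected component.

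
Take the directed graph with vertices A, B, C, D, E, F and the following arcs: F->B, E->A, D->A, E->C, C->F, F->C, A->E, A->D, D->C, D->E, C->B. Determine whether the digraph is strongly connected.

There is no directed path from C to D, so the graph is not strongly connected.

No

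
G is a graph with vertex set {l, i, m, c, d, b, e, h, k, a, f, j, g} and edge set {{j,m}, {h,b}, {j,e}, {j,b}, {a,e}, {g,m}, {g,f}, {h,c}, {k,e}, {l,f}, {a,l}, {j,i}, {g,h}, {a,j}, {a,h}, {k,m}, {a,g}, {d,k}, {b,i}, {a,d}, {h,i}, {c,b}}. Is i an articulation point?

Deleting i leaves 1 component (was 1) (its neighbors b, h, j remain connected to each other), so i is not a cut vertex.

No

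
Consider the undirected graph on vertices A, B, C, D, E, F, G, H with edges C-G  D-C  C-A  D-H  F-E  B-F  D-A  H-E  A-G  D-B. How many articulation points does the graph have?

1

Removing D increases the component count from 1 to 2, so D is a cut vertex.
By contrast removing B leaves 1 component; it is not a cut vertex. No other vertex is a cut vertex either.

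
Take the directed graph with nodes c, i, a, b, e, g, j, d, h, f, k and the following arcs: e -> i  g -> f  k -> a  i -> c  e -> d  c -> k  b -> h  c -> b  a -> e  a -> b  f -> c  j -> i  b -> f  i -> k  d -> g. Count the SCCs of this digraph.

3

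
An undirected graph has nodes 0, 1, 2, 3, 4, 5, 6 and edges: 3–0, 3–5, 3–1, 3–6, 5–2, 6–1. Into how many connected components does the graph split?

4 is isolated — a component by itself.
Starting from 0 we can reach 0, 1, 2, 3, 5, 6. That is one component of size 6.
Total: 2 components.

2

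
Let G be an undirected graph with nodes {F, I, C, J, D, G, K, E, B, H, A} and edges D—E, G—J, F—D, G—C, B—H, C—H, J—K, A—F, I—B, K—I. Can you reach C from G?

Yes

From G we can reach B, C, G, H, I, J, K, which includes C.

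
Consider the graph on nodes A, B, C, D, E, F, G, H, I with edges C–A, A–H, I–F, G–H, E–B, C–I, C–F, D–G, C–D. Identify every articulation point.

C

Removing C increases the component count from 2 to 3, so C is a cut vertex.
By contrast removing B leaves 2 components; it is not a cut vertex. No other vertex is a cut vertex either.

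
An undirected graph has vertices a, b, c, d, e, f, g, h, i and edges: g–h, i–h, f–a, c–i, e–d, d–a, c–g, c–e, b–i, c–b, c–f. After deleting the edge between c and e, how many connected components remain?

c and e are still connected via c-f-a-d-e, so the component count stays at 1.

1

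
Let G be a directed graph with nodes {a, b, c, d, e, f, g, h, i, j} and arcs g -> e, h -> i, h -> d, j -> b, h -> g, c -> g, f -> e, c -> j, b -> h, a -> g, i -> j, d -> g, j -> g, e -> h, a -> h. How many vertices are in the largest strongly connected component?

7

{b, d, e, g, h, i, j} are all mutually reachable — one SCC of size 7.
{a} is an SCC by itself.
{f} is an SCC by itself.
{c} is an SCC by itself.
The largest has 7 vertices.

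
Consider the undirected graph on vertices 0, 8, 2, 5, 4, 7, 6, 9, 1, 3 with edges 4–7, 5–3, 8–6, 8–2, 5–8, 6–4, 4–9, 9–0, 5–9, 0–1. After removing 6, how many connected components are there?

1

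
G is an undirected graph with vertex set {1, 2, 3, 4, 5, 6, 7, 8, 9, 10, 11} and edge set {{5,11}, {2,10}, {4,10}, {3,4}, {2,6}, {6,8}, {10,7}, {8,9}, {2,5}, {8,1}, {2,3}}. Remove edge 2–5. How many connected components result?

2

Before removal there is 1 component.
2–5 is a bridge — removing it separates 2's side from 5's side.
After removal: 2 components.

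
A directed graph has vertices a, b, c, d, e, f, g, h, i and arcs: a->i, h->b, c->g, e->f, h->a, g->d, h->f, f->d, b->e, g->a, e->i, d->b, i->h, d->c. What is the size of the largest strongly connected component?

9

{a, b, c, d, e, f, g, h, i} are all mutually reachable — one SCC of size 9.
The largest has 9 vertices.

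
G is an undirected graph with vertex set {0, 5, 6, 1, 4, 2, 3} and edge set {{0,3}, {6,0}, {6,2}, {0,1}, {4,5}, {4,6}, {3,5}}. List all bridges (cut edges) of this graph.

0-1, 2-6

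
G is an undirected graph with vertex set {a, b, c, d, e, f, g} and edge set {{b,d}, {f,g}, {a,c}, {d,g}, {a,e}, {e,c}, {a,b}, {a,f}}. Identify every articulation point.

a

Removing a increases the component count from 1 to 2, so a is a cut vertex.
By contrast removing d leaves 1 component; it is not a cut vertex. No other vertex is a cut vertex either.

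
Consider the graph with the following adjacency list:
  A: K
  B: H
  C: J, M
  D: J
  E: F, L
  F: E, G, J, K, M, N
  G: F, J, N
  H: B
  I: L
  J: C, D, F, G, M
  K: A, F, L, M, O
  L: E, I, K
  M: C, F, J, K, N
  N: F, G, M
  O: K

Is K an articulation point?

Deleting K raises the number of components from 2 to 4, so K is a cut vertex.

Yes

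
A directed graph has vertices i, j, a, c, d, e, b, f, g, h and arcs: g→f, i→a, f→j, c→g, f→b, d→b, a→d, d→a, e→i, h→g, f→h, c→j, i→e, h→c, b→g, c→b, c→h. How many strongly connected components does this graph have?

4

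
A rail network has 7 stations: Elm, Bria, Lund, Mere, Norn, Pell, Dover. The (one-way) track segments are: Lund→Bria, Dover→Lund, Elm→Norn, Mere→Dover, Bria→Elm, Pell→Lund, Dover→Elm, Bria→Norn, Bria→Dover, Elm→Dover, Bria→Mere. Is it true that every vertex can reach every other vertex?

No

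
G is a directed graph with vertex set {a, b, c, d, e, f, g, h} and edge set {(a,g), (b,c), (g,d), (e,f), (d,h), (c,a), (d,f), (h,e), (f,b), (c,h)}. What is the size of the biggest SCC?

{a, b, c, d, e, f, g, h} are all mutually reachable — one SCC of size 8.
The largest has 8 vertices.

8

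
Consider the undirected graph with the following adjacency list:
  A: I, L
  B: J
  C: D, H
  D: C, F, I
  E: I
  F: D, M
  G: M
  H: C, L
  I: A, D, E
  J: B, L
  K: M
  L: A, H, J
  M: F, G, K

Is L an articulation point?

Yes

Deleting L raises the number of components from 1 to 2, so L is a cut vertex.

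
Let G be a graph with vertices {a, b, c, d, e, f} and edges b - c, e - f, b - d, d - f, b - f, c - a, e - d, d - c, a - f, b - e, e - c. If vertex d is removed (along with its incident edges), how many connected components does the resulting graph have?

1

With d gone, the remaining components are: {a, b, c, e, f}.
That is 1 component.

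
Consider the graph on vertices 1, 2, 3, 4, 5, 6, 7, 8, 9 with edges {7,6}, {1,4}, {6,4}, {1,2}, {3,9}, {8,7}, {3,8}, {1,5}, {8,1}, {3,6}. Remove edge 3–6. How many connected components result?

1

3 and 6 are still connected via 3-8-7-6, so the component count stays at 1.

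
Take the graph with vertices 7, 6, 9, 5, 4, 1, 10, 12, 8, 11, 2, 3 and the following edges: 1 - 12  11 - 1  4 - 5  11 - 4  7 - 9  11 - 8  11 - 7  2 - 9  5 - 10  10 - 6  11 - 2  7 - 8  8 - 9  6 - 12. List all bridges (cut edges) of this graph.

The edges on the cycle 11-4-5-10-6-12-1-11 are not bridges since each lies on that cycle.
Every edge lies on some cycle, so there are no bridges.

none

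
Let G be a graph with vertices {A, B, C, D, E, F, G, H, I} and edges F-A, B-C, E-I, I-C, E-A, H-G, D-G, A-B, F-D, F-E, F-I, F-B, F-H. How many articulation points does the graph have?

Removing F increases the component count from 1 to 2, so F is a cut vertex.
By contrast removing B leaves 1 component; it is not a cut vertex. No other vertex is a cut vertex either.

1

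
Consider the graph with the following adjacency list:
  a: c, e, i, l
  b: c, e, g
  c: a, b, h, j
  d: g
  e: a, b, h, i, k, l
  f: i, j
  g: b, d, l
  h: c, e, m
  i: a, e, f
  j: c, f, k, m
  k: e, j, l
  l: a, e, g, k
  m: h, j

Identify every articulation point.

g

Removing g increases the component count from 1 to 2, so g is a cut vertex.
By contrast removing a leaves 1 component; it is not a cut vertex. No other vertex is a cut vertex either.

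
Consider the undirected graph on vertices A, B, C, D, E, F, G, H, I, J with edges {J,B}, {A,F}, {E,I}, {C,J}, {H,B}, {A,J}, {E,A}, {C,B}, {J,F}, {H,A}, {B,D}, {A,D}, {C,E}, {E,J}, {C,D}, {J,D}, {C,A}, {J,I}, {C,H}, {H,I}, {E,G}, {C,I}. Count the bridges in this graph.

1

The edges on the cycle C-E-A-F-J-C are not bridges since each lies on that cycle.
But removing E - G disconnects E from G — this is a bridge.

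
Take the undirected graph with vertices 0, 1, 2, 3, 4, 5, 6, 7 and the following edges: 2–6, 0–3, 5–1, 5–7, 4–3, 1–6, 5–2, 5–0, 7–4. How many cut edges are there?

The edges on the cycle 5-7-4-3-0-5 are not bridges since each lies on that cycle.
Every edge lies on some cycle, so there are no bridges.

0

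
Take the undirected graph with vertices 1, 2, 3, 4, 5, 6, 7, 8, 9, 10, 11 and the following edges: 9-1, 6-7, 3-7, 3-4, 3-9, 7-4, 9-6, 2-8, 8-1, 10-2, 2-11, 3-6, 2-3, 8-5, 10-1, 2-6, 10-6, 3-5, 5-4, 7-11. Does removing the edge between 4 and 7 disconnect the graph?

After removing 4-7, the path 4-3-7 still connects them, so the edge is not a bridge.

No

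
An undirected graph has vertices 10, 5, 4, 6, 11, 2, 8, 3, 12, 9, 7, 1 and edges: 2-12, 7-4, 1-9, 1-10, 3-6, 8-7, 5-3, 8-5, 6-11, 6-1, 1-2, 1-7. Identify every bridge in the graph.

The edges on the cycle 8-5-3-6-1-7-8 are not bridges since each lies on that cycle.
But removing 1-10 disconnects 1 from 10; removing 2-12 disconnects 2 from 12; removing 11-6 disconnects 11 from 6; removing 4-7 disconnects 4 from 7 — these are bridges.
In total 6 edges are bridges.

1-10, 1-2, 1-9, 11-6, 12-2, 4-7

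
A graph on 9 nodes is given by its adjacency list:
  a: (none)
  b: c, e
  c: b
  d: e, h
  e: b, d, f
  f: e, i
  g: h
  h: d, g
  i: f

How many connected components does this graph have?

2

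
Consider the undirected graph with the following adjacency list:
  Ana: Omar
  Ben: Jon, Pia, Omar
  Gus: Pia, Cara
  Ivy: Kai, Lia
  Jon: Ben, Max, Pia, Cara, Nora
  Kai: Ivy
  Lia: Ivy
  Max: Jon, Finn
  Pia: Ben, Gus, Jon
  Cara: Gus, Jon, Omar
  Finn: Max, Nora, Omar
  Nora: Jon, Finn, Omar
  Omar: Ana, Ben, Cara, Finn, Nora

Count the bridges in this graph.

3

The edges on the cycle Omar-Ben-Pia-Gus-Cara-Omar are not bridges since each lies on that cycle.
But removing Kai-Ivy disconnects Kai from Ivy; removing Omar-Ana disconnects Omar from Ana; removing Ivy-Lia disconnects Ivy from Lia — these are bridges.
That makes 3 bridges.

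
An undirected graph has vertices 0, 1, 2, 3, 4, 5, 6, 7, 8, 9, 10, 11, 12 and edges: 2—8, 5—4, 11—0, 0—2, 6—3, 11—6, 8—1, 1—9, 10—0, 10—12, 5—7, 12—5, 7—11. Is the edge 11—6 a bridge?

Removing 11—6 leaves no path between 11 and 6: the component count goes from 1 to 2. So it is a bridge.

Yes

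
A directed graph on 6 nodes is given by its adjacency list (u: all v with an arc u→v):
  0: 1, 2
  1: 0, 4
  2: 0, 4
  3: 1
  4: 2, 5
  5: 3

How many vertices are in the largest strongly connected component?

6

{0, 1, 2, 3, 4, 5} are all mutually reachable — one SCC of size 6.
The largest has 6 vertices.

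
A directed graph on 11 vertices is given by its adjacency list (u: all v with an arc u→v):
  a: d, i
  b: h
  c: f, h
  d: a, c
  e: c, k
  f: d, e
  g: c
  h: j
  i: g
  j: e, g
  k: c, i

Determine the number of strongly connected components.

2

{a, c, d, e, f, g, h, i, j, k} are all mutually reachable — one SCC of size 10.
{b} is an SCC by itself.
That gives 2 strongly connected components.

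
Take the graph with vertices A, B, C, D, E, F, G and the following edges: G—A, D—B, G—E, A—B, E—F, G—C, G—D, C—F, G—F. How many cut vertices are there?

1

Removing G increases the component count from 1 to 2, so G is a cut vertex.
By contrast removing E leaves 1 component; it is not a cut vertex. No other vertex is a cut vertex either.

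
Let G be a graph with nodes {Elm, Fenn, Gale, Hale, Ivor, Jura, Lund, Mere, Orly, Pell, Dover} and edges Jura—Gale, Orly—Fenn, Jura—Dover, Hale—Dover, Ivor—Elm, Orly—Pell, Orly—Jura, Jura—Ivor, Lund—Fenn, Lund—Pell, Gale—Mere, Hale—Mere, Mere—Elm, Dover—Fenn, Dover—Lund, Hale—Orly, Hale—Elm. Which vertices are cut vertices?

none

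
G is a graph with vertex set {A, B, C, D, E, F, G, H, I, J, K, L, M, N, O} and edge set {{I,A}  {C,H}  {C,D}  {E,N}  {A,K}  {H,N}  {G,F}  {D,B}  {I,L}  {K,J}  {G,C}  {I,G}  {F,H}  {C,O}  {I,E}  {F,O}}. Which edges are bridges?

The edges on the cycle I-E-N-H-F-G-I are not bridges since each lies on that cycle.
But removing I—L disconnects I from L; removing C—D disconnects C from D; removing K—A disconnects K from A; removing K—J disconnects K from J — these are bridges.
In total 6 edges are bridges.

A-I, A-K, B-D, C-D, I-L, J-K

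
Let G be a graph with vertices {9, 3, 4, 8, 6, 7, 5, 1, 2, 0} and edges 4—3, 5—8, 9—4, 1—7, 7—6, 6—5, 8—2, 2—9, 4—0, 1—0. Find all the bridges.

3-4

The edges on the cycle 1-7-6-5-8-2-9-4-0-1 are not bridges since each lies on that cycle.
But removing 3—4 disconnects 3 from 4 — this is a bridge.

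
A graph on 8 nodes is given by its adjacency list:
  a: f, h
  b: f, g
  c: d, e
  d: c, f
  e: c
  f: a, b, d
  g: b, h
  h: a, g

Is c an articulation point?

Yes

Deleting c raises the number of components from 1 to 2, so c is a cut vertex.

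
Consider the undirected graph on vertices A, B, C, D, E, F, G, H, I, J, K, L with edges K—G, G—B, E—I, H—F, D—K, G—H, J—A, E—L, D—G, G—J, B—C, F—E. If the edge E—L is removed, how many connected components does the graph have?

Before removal there is 1 component.
E—L is a bridge — removing it separates E's side from L's side.
After removal: 2 components.

2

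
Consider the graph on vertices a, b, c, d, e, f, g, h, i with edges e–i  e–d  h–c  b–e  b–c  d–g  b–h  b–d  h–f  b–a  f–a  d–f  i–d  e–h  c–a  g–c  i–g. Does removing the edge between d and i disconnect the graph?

No

After removing d–i, the path d-e-i still connects them, so the edge is not a bridge.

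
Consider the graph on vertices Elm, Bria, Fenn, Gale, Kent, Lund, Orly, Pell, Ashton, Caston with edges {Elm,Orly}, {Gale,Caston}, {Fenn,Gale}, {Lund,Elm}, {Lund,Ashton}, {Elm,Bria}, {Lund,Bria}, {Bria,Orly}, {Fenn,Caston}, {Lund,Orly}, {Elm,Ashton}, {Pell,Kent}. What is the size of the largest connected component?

5

Starting from Kent we can reach Kent, Pell. That is one component of size 2.
Starting from Fenn we can reach Fenn, Gale, Caston. That is one component of size 3.
Starting from Elm we can reach Elm, Bria, Lund, Orly, Ashton. That is one component of size 5.
The largest has 5 vertices.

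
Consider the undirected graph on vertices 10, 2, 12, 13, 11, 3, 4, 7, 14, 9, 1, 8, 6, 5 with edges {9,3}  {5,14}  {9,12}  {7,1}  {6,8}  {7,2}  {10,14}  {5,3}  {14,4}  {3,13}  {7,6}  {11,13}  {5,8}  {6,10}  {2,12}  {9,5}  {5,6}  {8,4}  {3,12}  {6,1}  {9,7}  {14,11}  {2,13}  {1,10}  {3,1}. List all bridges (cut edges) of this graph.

The edges on the cycle 5-6-1-10-14-5 are not bridges since each lies on that cycle.
Every edge lies on some cycle, so there are no bridges.

none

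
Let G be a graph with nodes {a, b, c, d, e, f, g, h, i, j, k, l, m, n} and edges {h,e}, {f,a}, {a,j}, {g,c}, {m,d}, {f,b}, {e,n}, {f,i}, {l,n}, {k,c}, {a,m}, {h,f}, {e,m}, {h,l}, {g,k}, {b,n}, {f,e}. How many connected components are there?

2

Starting from c we can reach c, g, k. That is one component of size 3.
Starting from a we can reach a, b, d, e, f, h, i, j, l, m, n. That is one component of size 11.
Total: 2 components.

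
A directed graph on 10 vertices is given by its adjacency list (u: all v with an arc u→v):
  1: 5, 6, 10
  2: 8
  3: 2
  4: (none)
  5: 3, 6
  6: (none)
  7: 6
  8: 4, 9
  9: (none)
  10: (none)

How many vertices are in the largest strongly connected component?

{1} is an SCC by itself.
{5} is an SCC by itself.
{3} is an SCC by itself.
{8} is an SCC by itself.
{2} is an SCC by itself.
(and 5 more singleton SCCs)
The largest has 1 vertex.

1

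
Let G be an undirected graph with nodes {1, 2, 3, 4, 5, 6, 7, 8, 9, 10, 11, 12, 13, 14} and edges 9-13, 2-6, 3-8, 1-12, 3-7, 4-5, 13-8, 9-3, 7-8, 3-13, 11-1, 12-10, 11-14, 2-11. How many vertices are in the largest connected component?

Starting from 4 we can reach 4, 5. That is one component of size 2.
Starting from 3 we can reach 3, 7, 8, 9, 13. That is one component of size 5.
Starting from 1 we can reach 1, 2, 6, 10, 11, 12, 14. That is one component of size 7.
The largest has 7 vertices.

7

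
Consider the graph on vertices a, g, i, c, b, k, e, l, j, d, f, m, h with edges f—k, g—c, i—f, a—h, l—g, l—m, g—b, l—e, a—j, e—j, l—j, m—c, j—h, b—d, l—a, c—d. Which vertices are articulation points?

Removing f increases the component count from 2 to 3, so f is a cut vertex.
Removing l increases the component count from 2 to 3, so l is a cut vertex.
By contrast removing j leaves 2 components; it is not a cut vertex. No other vertex is a cut vertex either.

f, l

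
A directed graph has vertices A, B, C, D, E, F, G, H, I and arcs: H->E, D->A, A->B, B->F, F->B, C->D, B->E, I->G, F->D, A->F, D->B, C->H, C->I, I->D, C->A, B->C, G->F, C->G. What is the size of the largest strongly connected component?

7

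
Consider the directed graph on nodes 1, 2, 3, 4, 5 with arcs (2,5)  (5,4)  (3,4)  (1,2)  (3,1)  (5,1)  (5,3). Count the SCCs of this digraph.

2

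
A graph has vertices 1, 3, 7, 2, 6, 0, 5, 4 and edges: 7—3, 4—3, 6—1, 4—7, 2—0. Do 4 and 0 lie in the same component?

No

The component containing 4 is {3, 4, 7}, and 0 is not in it.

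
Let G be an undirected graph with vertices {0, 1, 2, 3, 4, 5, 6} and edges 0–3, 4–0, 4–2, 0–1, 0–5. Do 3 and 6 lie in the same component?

No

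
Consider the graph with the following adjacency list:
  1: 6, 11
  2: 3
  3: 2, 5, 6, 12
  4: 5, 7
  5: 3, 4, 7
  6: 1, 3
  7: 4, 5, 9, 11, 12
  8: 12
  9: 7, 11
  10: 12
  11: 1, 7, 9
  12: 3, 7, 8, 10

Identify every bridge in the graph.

10-12, 12-8, 2-3

The edges on the cycle 12-7-11-1-6-3-12 are not bridges since each lies on that cycle.
But removing 3-2 disconnects 3 from 2; removing 10-12 disconnects 10 from 12; removing 8-12 disconnects 8 from 12 — these are bridges.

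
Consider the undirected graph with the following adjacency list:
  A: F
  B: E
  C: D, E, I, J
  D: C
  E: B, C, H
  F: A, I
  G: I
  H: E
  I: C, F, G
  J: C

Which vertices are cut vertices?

Removing C increases the component count from 1 to 4, so C is a cut vertex.
Removing E increases the component count from 1 to 3, so E is a cut vertex.
Removing F increases the component count from 1 to 2, so F is a cut vertex.
Likewise I is a cut vertex.
By contrast removing G leaves 1 component; it is not a cut vertex. No other vertex is a cut vertex either.

C, E, F, I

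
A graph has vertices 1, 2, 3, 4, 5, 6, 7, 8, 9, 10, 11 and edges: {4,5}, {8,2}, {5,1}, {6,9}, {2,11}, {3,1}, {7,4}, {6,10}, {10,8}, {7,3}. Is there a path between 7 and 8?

No

The component containing 7 is {1, 3, 4, 5, 7}, and 8 is not in it.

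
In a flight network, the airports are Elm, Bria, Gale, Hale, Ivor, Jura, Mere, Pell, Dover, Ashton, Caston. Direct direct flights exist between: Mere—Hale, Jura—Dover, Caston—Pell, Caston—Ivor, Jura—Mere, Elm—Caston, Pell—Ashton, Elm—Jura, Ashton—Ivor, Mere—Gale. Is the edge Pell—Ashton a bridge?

No

After removing Pell—Ashton, the path Pell-Caston-Ivor-Ashton still connects them, so the edge is not a bridge.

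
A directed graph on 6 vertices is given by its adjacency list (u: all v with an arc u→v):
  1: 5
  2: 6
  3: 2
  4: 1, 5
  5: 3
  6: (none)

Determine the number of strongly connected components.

{2} is an SCC by itself.
{1} is an SCC by itself.
{5} is an SCC by itself.
{3} is an SCC by itself.
{6} is an SCC by itself.
(and 1 more singleton SCC)
That gives 6 strongly connected components.

6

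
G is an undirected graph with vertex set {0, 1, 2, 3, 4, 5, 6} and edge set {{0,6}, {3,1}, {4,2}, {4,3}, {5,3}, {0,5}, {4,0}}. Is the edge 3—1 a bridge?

Yes

Removing 3—1 leaves no path between 3 and 1: the component count goes from 1 to 2. So it is a bridge.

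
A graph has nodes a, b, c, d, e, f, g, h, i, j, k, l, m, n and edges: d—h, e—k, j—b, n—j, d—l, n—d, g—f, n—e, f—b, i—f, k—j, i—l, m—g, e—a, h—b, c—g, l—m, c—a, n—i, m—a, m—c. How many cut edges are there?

The edges on the cycle m-c-g-m are not bridges since each lies on that cycle.
Every edge lies on some cycle, so there are no bridges.

0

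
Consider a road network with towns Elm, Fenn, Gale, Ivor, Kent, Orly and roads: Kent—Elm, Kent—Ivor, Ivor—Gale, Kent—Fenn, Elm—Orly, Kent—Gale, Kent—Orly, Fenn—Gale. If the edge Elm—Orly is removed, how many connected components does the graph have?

1

Elm and Orly are still connected via Elm-Kent-Orly, so the component count stays at 1.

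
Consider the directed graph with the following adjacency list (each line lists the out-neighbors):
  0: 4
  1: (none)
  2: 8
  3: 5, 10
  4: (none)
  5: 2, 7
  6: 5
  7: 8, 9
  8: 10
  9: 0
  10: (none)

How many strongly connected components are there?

{10} is an SCC by itself.
{5} is an SCC by itself.
{9} is an SCC by itself.
{0} is an SCC by itself.
{2} is an SCC by itself.
(and 6 more singleton SCCs)
That gives 11 strongly connected components.

11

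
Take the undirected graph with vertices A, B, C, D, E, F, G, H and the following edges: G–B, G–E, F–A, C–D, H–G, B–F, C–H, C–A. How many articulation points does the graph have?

2

Removing C increases the component count from 1 to 2, so C is a cut vertex.
Removing G increases the component count from 1 to 2, so G is a cut vertex.
By contrast removing B leaves 1 component; it is not a cut vertex. No other vertex is a cut vertex either.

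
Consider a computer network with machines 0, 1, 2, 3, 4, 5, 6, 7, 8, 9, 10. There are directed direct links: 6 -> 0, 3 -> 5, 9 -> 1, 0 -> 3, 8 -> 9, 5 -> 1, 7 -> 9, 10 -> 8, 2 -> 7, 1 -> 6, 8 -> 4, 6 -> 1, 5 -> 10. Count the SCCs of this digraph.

{0, 1, 3, 5, 6, 8, 9, 10} are all mutually reachable — one SCC of size 8.
{7} is an SCC by itself.
{4} is an SCC by itself.
{2} is an SCC by itself.
That gives 4 strongly connected components.

4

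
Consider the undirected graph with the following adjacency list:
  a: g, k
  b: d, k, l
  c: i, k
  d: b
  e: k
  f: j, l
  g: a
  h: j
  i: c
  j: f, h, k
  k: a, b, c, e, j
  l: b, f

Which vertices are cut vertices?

a, b, c, j, k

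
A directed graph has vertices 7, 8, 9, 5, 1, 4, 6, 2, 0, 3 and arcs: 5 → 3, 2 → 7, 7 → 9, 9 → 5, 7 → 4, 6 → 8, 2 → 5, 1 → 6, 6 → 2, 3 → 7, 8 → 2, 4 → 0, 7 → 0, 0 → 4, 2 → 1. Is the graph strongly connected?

No

There is no directed path from 9 to 2, so the graph is not strongly connected.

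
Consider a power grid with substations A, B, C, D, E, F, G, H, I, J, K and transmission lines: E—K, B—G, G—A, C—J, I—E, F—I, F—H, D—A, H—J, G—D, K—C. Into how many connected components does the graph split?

2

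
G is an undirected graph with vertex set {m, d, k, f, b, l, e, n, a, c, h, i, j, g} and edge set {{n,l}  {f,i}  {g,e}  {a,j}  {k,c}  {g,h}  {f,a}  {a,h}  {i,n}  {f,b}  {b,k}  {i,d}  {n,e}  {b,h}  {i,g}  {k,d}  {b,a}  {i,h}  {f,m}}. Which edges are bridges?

a-j, c-k, f-m, l-n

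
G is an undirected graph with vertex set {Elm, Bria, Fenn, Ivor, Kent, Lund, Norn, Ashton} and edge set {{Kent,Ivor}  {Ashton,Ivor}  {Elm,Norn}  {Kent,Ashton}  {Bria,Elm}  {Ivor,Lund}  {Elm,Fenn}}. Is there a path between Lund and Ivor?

From Lund we can reach Ivor, Kent, Lund, Ashton, which includes Ivor.

Yes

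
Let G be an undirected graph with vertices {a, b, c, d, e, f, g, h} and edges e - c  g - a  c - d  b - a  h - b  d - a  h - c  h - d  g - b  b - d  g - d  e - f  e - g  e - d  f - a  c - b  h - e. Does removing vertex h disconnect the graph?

Deleting h leaves 1 component (was 1) (its neighbors b, c, d, e remain connected to each other), so h is not a cut vertex.

No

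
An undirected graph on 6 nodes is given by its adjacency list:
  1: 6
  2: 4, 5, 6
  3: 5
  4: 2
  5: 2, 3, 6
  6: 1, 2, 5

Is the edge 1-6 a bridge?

Removing 1-6 leaves no path between 1 and 6: the component count goes from 1 to 2. So it is a bridge.

Yes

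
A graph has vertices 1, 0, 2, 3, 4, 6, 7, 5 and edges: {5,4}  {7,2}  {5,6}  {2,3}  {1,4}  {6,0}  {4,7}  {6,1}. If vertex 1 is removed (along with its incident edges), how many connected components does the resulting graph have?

1

With 1 gone, the remaining components are: {0, 2, 3, 4, 5, 6, 7}.
That is 1 component.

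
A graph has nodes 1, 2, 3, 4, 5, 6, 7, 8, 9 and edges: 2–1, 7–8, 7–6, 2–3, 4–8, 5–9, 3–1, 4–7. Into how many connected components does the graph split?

3

Starting from 5 we can reach 5, 9. That is one component of size 2.
Starting from 1 we can reach 1, 2, 3. That is one component of size 3.
Starting from 4 we can reach 4, 6, 7, 8. That is one component of size 4.
Total: 3 components.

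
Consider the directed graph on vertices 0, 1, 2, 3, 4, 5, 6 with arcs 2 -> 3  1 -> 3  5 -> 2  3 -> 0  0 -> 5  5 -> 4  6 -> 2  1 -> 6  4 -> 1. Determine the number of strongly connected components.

1

{0, 1, 2, 3, 4, 5, 6} are all mutually reachable — one SCC of size 7.
That gives 1 strongly connected component.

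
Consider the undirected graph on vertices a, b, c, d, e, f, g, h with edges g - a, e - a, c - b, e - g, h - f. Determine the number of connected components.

4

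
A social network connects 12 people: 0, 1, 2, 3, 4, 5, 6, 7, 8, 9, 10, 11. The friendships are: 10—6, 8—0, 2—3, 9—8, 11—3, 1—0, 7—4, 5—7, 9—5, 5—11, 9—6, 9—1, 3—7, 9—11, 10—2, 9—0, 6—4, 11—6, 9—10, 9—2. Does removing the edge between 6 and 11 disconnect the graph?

After removing 6—11, the path 6-9-11 still connects them, so the edge is not a bridge.

No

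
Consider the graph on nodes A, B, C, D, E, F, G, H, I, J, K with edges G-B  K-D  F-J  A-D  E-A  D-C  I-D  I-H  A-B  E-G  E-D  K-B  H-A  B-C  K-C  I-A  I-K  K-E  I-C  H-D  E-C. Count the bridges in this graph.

1

The edges on the cycle I-K-E-G-B-C-D-A-I are not bridges since each lies on that cycle.
But removing F-J disconnects F from J — this is a bridge.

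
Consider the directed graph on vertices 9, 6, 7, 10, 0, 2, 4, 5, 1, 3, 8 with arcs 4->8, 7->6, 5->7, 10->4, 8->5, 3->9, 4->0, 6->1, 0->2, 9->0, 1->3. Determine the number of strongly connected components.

11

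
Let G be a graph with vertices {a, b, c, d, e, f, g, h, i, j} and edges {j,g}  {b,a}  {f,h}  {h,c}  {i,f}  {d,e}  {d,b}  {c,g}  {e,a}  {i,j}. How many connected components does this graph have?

Starting from a we can reach a, b, d, e. That is one component of size 4.
Starting from c we can reach c, f, g, h, i, j. That is one component of size 6.
Total: 2 components.

2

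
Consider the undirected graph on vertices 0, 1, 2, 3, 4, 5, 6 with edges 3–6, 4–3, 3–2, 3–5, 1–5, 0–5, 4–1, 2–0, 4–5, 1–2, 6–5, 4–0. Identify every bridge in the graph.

none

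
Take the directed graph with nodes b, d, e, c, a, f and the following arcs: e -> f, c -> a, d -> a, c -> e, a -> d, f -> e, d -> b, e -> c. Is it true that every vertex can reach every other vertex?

No

There is no directed path from a to c, so the graph is not strongly connected.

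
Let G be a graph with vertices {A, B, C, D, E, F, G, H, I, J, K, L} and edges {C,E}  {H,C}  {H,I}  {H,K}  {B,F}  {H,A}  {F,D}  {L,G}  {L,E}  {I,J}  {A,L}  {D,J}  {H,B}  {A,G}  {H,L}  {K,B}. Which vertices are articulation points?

H

Removing H increases the component count from 1 to 2, so H is a cut vertex.
By contrast removing J leaves 1 component; it is not a cut vertex. No other vertex is a cut vertex either.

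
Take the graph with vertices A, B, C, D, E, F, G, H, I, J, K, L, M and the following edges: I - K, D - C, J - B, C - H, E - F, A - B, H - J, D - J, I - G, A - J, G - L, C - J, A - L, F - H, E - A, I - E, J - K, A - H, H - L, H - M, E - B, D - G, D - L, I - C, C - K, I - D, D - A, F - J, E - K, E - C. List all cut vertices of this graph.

H

Removing H increases the component count from 1 to 2, so H is a cut vertex.
By contrast removing K leaves 1 component; it is not a cut vertex. No other vertex is a cut vertex either.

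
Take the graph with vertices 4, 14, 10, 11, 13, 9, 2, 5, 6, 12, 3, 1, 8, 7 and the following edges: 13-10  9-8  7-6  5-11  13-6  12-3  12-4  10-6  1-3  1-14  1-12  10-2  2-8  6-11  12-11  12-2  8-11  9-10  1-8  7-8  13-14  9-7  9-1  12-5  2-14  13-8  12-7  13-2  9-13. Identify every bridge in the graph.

12-4

The edges on the cycle 9-13-2-14-1-9 are not bridges since each lies on that cycle.
But removing 12-4 disconnects 12 from 4 — this is a bridge.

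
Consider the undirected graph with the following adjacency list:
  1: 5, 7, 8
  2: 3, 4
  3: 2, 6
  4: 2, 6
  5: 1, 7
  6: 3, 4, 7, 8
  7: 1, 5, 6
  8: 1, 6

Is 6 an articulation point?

Deleting 6 raises the number of components from 1 to 2, so 6 is a cut vertex.

Yes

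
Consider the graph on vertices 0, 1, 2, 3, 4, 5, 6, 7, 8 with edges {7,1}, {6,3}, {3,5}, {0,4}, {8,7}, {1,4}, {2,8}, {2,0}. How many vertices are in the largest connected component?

6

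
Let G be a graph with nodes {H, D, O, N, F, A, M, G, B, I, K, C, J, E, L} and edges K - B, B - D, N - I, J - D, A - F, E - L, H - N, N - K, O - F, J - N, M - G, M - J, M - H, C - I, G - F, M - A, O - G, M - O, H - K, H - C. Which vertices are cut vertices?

M

Removing M increases the component count from 2 to 3, so M is a cut vertex.
By contrast removing G leaves 2 components; it is not a cut vertex. No other vertex is a cut vertex either.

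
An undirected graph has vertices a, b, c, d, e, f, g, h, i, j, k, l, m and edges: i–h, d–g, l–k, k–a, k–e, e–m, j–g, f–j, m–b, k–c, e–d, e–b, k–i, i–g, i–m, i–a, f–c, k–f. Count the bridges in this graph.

2

The edges on the cycle k-f-j-g-d-e-k are not bridges since each lies on that cycle.
But removing h–i disconnects h from i; removing l–k disconnects l from k — these are bridges.
That makes 2 bridges.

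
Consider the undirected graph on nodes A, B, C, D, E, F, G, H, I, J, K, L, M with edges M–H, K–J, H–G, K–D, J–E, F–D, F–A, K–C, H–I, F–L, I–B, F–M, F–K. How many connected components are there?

Starting from A we can reach A, B, C, D, E, F, G, H, I, J, K, L, M. That is one component of size 13.
Total: 1 component.

1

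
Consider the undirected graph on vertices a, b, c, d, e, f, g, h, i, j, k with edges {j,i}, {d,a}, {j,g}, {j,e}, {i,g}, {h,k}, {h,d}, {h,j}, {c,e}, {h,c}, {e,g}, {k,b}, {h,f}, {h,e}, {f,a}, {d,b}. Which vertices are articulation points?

h

Removing h increases the component count from 1 to 2, so h is a cut vertex.
By contrast removing c leaves 1 component; it is not a cut vertex. No other vertex is a cut vertex either.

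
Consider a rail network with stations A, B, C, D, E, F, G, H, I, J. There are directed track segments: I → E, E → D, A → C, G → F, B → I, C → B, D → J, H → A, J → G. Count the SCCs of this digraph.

10

{F} is an SCC by itself.
{H} is an SCC by itself.
{D} is an SCC by itself.
{B} is an SCC by itself.
{G} is an SCC by itself.
(and 5 more singleton SCCs)
That gives 10 strongly connected components.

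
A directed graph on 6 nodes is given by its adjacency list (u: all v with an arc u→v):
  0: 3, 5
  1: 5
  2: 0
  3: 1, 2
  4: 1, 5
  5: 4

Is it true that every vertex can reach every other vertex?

No

There is no directed path from 1 to 2, so the graph is not strongly connected.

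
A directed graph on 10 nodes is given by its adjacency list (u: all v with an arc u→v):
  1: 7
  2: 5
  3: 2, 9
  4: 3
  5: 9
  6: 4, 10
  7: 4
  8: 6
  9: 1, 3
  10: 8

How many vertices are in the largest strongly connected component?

7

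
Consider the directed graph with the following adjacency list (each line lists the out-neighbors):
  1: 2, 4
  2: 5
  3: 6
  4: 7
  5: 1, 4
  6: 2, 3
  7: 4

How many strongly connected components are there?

3

{1, 2, 5} are all mutually reachable — one SCC of size 3.
{4, 7} are all mutually reachable — one SCC of size 2.
{3, 6} are all mutually reachable — one SCC of size 2.
That gives 3 strongly connected components.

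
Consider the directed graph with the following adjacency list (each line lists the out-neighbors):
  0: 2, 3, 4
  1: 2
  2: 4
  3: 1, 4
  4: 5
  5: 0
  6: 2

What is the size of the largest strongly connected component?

{0, 1, 2, 3, 4, 5} are all mutually reachable — one SCC of size 6.
{6} is an SCC by itself.
The largest has 6 vertices.

6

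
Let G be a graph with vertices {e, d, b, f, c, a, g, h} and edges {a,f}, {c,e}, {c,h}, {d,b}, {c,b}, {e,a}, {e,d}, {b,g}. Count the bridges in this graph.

4

The edges on the cycle c-e-d-b-c are not bridges since each lies on that cycle.
But removing c—h disconnects c from h; removing a—f disconnects a from f; removing b—g disconnects b from g; removing e—a disconnects e from a — these are bridges.
That makes 4 bridges.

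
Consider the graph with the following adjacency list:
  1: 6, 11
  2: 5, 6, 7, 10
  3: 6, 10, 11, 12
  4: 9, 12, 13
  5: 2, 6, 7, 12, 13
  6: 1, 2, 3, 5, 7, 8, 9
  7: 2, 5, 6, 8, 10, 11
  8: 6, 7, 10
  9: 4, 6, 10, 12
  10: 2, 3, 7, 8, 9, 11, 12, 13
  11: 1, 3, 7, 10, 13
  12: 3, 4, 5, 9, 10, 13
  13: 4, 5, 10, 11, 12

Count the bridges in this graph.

0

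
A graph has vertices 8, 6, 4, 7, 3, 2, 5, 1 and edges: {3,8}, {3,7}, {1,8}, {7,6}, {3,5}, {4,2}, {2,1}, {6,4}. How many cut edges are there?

The edges on the cycle 3-7-6-4-2-1-8-3 are not bridges since each lies on that cycle.
But removing 3-5 disconnects 3 from 5 — this is a bridge.

1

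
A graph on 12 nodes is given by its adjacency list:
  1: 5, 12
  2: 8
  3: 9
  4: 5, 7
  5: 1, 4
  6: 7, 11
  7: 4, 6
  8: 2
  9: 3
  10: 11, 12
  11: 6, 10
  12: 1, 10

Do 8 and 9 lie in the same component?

No

The component containing 8 is {2, 8}, and 9 is not in it.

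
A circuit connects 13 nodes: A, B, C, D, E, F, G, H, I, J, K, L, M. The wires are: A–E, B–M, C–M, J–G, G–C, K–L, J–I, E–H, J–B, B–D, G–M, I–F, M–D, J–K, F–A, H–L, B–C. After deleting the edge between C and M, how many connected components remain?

C and M are still connected via C-G-M, so the component count stays at 1.

1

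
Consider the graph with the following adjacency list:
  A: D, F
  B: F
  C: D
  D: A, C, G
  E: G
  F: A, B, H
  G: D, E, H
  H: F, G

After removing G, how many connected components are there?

2

With G gone, the remaining components are: {E}; {A, B, C, D, F, H}.
That is 2 components.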